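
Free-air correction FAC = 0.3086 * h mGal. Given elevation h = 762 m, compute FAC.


FAC = 0.3086 * h
= 0.3086 * 762
= 235.1532 mGal

235.1532


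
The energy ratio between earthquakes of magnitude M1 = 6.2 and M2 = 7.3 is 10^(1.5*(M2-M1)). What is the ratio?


M2 - M1 = 7.3 - 6.2 = 1.1
1.5 * 1.1 = 1.65
ratio = 10^1.65 = 44.67

44.67


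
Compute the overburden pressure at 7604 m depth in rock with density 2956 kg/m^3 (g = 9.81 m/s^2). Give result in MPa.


P = rho * g * z / 1e6
= 2956 * 9.81 * 7604 / 1e6
= 220503529.44 / 1e6
= 220.5035 MPa

220.5035


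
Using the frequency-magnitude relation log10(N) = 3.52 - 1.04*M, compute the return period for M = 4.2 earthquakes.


log10(N) = 3.52 - 1.04*4.2 = -0.848
N = 10^-0.848 = 0.141906
T = 1/N = 1/0.141906 = 7.0469 years

7.0469


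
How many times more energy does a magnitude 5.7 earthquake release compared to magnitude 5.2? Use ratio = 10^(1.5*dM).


M2 - M1 = 5.7 - 5.2 = 0.5
1.5 * 0.5 = 0.75
ratio = 10^0.75 = 5.62

5.62


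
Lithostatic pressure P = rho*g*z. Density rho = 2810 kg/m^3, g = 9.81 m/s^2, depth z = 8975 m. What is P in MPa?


P = rho * g * z / 1e6
= 2810 * 9.81 * 8975 / 1e6
= 247405747.5 / 1e6
= 247.4057 MPa

247.4057


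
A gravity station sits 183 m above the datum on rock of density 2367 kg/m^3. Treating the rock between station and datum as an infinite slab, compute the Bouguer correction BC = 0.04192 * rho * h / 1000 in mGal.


BC = 0.04192 * rho * h / 1000
= 0.04192 * 2367 * 183 / 1000
= 18.1581 mGal

18.1581


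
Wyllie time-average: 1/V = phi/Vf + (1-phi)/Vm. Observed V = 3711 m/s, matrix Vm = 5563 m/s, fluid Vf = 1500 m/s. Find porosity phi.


1/V - 1/Vm = 1/3711 - 1/5563 = 8.971e-05
1/Vf - 1/Vm = 1/1500 - 1/5563 = 0.00048691
phi = 8.971e-05 / 0.00048691 = 0.1842

0.1842


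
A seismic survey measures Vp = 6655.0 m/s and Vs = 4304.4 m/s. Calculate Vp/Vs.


Vp/Vs = 6655.0 / 4304.4
= 1.5461

1.5461


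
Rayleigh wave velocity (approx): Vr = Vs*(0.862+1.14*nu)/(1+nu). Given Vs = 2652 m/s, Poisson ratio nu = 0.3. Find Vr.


Numerator factor = 0.862 + 1.14*0.3 = 1.204
Denominator = 1 + 0.3 = 1.3
Vr = 2652 * 1.204 / 1.3 = 2456.16 m/s

2456.16


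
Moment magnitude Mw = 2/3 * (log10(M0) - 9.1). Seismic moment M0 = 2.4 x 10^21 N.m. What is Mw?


log10(M0) = log10(2.4 x 10^21) = 21.3802
Mw = 2/3 * (21.3802 - 9.1)
= 2/3 * 12.2802
= 8.19

8.19


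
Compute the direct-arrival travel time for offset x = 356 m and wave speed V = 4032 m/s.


t = x / V
= 356 / 4032
= 0.0883 s

0.0883


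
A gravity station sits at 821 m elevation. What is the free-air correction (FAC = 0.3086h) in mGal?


FAC = 0.3086 * h
= 0.3086 * 821
= 253.3606 mGal

253.3606


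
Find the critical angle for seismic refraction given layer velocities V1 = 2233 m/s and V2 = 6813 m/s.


V1/V2 = 2233/6813 = 0.327756
theta_c = arcsin(0.327756) = 19.1326 degrees

19.1326


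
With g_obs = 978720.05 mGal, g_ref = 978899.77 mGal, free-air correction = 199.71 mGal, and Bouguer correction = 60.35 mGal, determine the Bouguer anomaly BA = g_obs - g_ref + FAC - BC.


BA = g_obs - g_ref + FAC - BC
= 978720.05 - 978899.77 + 199.71 - 60.35
= -40.36 mGal

-40.36


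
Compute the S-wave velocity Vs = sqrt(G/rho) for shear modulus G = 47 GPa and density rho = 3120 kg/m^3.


Convert G to Pa: G = 47e9 Pa
Compute G/rho = 47e9 / 3120 = 15064102.5641
Vs = sqrt(15064102.5641) = 3881.25 m/s

3881.25


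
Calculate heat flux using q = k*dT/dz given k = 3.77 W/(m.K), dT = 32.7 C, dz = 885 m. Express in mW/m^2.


q = k * dT / dz * 1000
= 3.77 * 32.7 / 885 * 1000
= 0.139298 * 1000
= 139.2983 mW/m^2

139.2983


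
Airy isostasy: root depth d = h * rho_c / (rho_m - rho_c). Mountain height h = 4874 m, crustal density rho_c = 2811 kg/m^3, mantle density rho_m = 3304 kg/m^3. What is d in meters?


rho_m - rho_c = 3304 - 2811 = 493
d = 4874 * 2811 / 493
= 13700814 / 493
= 27790.7 m

27790.7


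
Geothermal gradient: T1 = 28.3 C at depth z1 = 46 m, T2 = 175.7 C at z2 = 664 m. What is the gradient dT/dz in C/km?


dT = 175.7 - 28.3 = 147.4 C
dz = 664 - 46 = 618 m
gradient = dT/dz * 1000 = 147.4/618 * 1000 = 238.5113 C/km

238.5113


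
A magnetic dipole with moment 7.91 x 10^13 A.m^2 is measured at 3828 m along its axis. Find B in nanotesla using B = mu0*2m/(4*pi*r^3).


m = 7.91 x 10^13 = 79100000000000 A.m^2
2m = 158200000000000 A.m^2
r^3 = 3828^3 = 56093919552
B = (4pi*10^-7) * 158200000000000 / (4*pi * 56093919552) * 1e9
= 198799983.119162 / 704896982302.48 * 1e9
= 282027.0027 nT

282027.0027


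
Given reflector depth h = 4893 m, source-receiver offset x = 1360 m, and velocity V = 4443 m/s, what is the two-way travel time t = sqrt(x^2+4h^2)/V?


x^2 + 4h^2 = 1360^2 + 4*4893^2 = 1849600 + 95765796 = 97615396
sqrt(97615396) = 9880.0504
t = 9880.0504 / 4443 = 2.2237 s

2.2237


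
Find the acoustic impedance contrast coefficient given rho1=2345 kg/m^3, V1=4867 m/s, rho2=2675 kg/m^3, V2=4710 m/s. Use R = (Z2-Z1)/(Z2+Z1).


Z1 = 2345 * 4867 = 11413115
Z2 = 2675 * 4710 = 12599250
R = (12599250 - 11413115) / (12599250 + 11413115) = 1186135 / 24012365 = 0.0494

0.0494


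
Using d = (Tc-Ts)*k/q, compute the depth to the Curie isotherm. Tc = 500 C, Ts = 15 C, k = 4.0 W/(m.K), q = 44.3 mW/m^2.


T_Curie - T_surf = 500 - 15 = 485 C
Convert q to W/m^2: 44.3 mW/m^2 = 0.0443 W/m^2
d = 485 * 4.0 / 0.0443 = 43792.33 m

43792.33


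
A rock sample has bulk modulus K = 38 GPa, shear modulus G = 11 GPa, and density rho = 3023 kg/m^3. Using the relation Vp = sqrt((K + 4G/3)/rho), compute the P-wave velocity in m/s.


First compute the effective modulus:
K + 4G/3 = 38e9 + 4*11e9/3 = 52666666666.67 Pa
Then divide by density:
52666666666.67 / 3023 = 17421986.9886 Pa/(kg/m^3)
Take the square root:
Vp = sqrt(17421986.9886) = 4173.97 m/s

4173.97


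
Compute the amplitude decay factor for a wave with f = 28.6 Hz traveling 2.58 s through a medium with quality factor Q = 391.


pi*f*t/Q = pi*28.6*2.58/391 = 0.592869
A/A0 = exp(-0.592869) = 0.552739

0.552739


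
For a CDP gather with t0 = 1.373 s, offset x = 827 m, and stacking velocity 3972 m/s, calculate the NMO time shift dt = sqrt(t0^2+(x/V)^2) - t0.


x/Vnmo = 827/3972 = 0.208207
(x/Vnmo)^2 = 0.04335
t0^2 = 1.885129
sqrt(1.885129 + 0.04335) = 1.388697
dt = 1.388697 - 1.373 = 0.015697

0.015697


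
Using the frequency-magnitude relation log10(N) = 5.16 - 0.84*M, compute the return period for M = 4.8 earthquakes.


log10(N) = 5.16 - 0.84*4.8 = 1.128
N = 10^1.128 = 13.42765
T = 1/N = 1/13.42765 = 0.0745 years

0.0745


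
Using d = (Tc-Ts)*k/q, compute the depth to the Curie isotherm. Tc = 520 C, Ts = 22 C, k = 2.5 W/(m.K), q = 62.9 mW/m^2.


T_Curie - T_surf = 520 - 22 = 498 C
Convert q to W/m^2: 62.9 mW/m^2 = 0.0629 W/m^2
d = 498 * 2.5 / 0.0629 = 19793.32 m

19793.32


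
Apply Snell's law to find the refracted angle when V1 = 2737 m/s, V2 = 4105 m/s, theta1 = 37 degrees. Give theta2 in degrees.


sin(theta1) = sin(37 deg) = 0.601815
sin(theta2) = V2/V1 * sin(theta1) = 4105/2737 * 0.601815 = 0.902613
theta2 = arcsin(0.902613) = 64.5036 degrees

64.5036


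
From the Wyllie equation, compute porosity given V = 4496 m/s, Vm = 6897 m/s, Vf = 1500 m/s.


1/V - 1/Vm = 1/4496 - 1/6897 = 7.743e-05
1/Vf - 1/Vm = 1/1500 - 1/6897 = 0.00052168
phi = 7.743e-05 / 0.00052168 = 0.1484

0.1484


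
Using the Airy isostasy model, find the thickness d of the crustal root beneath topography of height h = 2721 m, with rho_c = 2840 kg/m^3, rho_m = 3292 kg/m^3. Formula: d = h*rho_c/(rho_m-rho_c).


rho_m - rho_c = 3292 - 2840 = 452
d = 2721 * 2840 / 452
= 7727640 / 452
= 17096.55 m

17096.55


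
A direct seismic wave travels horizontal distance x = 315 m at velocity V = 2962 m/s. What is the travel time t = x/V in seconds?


t = x / V
= 315 / 2962
= 0.1063 s

0.1063


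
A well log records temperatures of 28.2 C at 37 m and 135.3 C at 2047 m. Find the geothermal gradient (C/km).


dT = 135.3 - 28.2 = 107.1 C
dz = 2047 - 37 = 2010 m
gradient = dT/dz * 1000 = 107.1/2010 * 1000 = 53.2836 C/km

53.2836


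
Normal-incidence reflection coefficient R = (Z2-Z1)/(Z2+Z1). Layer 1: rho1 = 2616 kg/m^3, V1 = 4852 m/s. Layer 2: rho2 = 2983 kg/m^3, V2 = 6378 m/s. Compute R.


Z1 = 2616 * 4852 = 12692832
Z2 = 2983 * 6378 = 19025574
R = (19025574 - 12692832) / (19025574 + 12692832) = 6332742 / 31718406 = 0.1997

0.1997


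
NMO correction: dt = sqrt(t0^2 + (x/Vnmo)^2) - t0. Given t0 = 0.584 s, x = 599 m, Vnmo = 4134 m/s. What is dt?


x/Vnmo = 599/4134 = 0.144896
(x/Vnmo)^2 = 0.020995
t0^2 = 0.341056
sqrt(0.341056 + 0.020995) = 0.601707
dt = 0.601707 - 0.584 = 0.017707

0.017707


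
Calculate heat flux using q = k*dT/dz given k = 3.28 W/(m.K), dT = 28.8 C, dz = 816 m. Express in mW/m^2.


q = k * dT / dz * 1000
= 3.28 * 28.8 / 816 * 1000
= 0.115765 * 1000
= 115.7647 mW/m^2

115.7647


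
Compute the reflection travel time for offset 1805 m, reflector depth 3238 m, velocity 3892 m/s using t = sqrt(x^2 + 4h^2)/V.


x^2 + 4h^2 = 1805^2 + 4*3238^2 = 3258025 + 41938576 = 45196601
sqrt(45196601) = 6722.8417
t = 6722.8417 / 3892 = 1.7273 s

1.7273


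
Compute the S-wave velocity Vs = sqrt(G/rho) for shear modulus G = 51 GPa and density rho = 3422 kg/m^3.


Convert G to Pa: G = 51e9 Pa
Compute G/rho = 51e9 / 3422 = 14903565.1666
Vs = sqrt(14903565.1666) = 3860.51 m/s

3860.51


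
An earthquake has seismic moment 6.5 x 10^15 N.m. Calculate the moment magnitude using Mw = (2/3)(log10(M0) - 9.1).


log10(M0) = log10(6.5 x 10^15) = 15.8129
Mw = 2/3 * (15.8129 - 9.1)
= 2/3 * 6.7129
= 4.48

4.48


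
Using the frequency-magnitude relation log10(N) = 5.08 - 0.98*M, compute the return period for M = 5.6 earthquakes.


log10(N) = 5.08 - 0.98*5.6 = -0.408
N = 10^-0.408 = 0.390841
T = 1/N = 1/0.390841 = 2.5586 years

2.5586


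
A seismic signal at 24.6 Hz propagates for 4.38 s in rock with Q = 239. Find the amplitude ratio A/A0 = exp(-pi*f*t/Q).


pi*f*t/Q = pi*24.6*4.38/239 = 1.416319
A/A0 = exp(-1.416319) = 0.242605

0.242605


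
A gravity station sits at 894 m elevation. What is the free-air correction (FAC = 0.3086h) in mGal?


FAC = 0.3086 * h
= 0.3086 * 894
= 275.8884 mGal

275.8884


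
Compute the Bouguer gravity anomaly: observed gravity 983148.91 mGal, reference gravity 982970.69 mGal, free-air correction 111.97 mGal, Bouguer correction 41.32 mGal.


BA = g_obs - g_ref + FAC - BC
= 983148.91 - 982970.69 + 111.97 - 41.32
= 248.87 mGal

248.87


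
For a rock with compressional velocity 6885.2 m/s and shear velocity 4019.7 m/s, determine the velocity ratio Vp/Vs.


Vp/Vs = 6885.2 / 4019.7
= 1.7129

1.7129


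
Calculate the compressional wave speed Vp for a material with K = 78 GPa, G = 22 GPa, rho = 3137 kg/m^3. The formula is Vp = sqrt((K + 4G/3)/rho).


First compute the effective modulus:
K + 4G/3 = 78e9 + 4*22e9/3 = 107333333333.33 Pa
Then divide by density:
107333333333.33 / 3137 = 34215279.9915 Pa/(kg/m^3)
Take the square root:
Vp = sqrt(34215279.9915) = 5849.38 m/s

5849.38


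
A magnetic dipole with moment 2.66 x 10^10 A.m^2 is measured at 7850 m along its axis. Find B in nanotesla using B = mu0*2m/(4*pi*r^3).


m = 2.66 x 10^10 = 26600000000 A.m^2
2m = 53200000000 A.m^2
r^3 = 7850^3 = 483736625000
B = (4pi*10^-7) * 53200000000 / (4*pi * 483736625000) * 1e9
= 66853.091668 / 6078813709489.28 * 1e9
= 10.9977 nT

10.9977


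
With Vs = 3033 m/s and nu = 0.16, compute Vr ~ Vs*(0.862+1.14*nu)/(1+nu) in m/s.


Numerator factor = 0.862 + 1.14*0.16 = 1.0444
Denominator = 1 + 0.16 = 1.16
Vr = 3033 * 1.0444 / 1.16 = 2730.75 m/s

2730.75


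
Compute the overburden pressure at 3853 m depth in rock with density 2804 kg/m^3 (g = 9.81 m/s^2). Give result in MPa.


P = rho * g * z / 1e6
= 2804 * 9.81 * 3853 / 1e6
= 105985395.72 / 1e6
= 105.9854 MPa

105.9854


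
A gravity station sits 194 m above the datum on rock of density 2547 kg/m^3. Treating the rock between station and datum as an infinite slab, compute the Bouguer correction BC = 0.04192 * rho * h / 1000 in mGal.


BC = 0.04192 * rho * h / 1000
= 0.04192 * 2547 * 194 / 1000
= 20.7134 mGal

20.7134


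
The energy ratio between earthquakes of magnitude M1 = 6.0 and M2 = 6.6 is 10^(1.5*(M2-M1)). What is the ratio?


M2 - M1 = 6.6 - 6.0 = 0.6
1.5 * 0.6 = 0.9
ratio = 10^0.9 = 7.94

7.94


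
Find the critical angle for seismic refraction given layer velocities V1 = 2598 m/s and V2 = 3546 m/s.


V1/V2 = 2598/3546 = 0.732657
theta_c = arcsin(0.732657) = 47.1096 degrees

47.1096


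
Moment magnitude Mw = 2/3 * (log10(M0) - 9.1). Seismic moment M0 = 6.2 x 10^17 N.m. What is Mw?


log10(M0) = log10(6.2 x 10^17) = 17.7924
Mw = 2/3 * (17.7924 - 9.1)
= 2/3 * 8.6924
= 5.79

5.79


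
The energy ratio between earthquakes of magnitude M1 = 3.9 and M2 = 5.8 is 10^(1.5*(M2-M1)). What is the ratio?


M2 - M1 = 5.8 - 3.9 = 1.9
1.5 * 1.9 = 2.85
ratio = 10^2.85 = 707.95

707.95


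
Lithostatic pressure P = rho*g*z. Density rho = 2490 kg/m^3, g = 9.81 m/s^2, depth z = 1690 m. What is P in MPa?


P = rho * g * z / 1e6
= 2490 * 9.81 * 1690 / 1e6
= 41281461.0 / 1e6
= 41.2815 MPa

41.2815


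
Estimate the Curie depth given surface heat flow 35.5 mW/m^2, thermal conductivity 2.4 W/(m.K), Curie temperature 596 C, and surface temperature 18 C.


T_Curie - T_surf = 596 - 18 = 578 C
Convert q to W/m^2: 35.5 mW/m^2 = 0.0355 W/m^2
d = 578 * 2.4 / 0.0355 = 39076.06 m

39076.06


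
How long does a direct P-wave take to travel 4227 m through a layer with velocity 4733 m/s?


t = x / V
= 4227 / 4733
= 0.8931 s

0.8931


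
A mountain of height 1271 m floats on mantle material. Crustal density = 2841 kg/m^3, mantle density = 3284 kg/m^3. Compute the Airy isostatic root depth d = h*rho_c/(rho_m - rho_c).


rho_m - rho_c = 3284 - 2841 = 443
d = 1271 * 2841 / 443
= 3610911 / 443
= 8151.04 m

8151.04


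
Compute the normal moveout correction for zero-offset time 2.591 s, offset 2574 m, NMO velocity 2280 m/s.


x/Vnmo = 2574/2280 = 1.128947
(x/Vnmo)^2 = 1.274522
t0^2 = 6.713281
sqrt(6.713281 + 1.274522) = 2.82627
dt = 2.82627 - 2.591 = 0.23527

0.23527


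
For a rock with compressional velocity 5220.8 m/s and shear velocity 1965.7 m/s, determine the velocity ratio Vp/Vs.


Vp/Vs = 5220.8 / 1965.7
= 2.6559

2.6559


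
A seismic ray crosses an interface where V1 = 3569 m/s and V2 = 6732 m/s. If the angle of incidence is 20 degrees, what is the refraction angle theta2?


sin(theta1) = sin(20 deg) = 0.34202
sin(theta2) = V2/V1 * sin(theta1) = 6732/3569 * 0.34202 = 0.645133
theta2 = arcsin(0.645133) = 40.1756 degrees

40.1756


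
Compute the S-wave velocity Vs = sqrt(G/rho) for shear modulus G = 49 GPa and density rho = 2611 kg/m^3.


Convert G to Pa: G = 49e9 Pa
Compute G/rho = 49e9 / 2611 = 18766756.0322
Vs = sqrt(18766756.0322) = 4332.06 m/s

4332.06


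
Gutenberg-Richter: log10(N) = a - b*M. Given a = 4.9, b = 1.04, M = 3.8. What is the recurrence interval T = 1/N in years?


log10(N) = 4.9 - 1.04*3.8 = 0.948
N = 10^0.948 = 8.87156
T = 1/N = 1/8.87156 = 0.1127 years

0.1127


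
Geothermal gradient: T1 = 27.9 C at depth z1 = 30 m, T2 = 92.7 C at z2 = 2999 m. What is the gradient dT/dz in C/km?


dT = 92.7 - 27.9 = 64.8 C
dz = 2999 - 30 = 2969 m
gradient = dT/dz * 1000 = 64.8/2969 * 1000 = 21.8255 C/km

21.8255


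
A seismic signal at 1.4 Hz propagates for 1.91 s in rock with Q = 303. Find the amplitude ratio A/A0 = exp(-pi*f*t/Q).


pi*f*t/Q = pi*1.4*1.91/303 = 0.027725
A/A0 = exp(-0.027725) = 0.972656

0.972656


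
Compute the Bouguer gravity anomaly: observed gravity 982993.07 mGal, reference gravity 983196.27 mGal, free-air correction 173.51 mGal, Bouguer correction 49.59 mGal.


BA = g_obs - g_ref + FAC - BC
= 982993.07 - 983196.27 + 173.51 - 49.59
= -79.28 mGal

-79.28


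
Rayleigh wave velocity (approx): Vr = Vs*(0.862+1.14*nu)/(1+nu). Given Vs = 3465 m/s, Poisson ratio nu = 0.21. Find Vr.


Numerator factor = 0.862 + 1.14*0.21 = 1.1014
Denominator = 1 + 0.21 = 1.21
Vr = 3465 * 1.1014 / 1.21 = 3154.01 m/s

3154.01


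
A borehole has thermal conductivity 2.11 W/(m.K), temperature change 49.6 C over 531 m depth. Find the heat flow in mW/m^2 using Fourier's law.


q = k * dT / dz * 1000
= 2.11 * 49.6 / 531 * 1000
= 0.197092 * 1000
= 197.0923 mW/m^2

197.0923


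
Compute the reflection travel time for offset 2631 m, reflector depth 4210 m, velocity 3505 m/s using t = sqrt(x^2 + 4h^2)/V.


x^2 + 4h^2 = 2631^2 + 4*4210^2 = 6922161 + 70896400 = 77818561
sqrt(77818561) = 8821.4829
t = 8821.4829 / 3505 = 2.5168 s

2.5168


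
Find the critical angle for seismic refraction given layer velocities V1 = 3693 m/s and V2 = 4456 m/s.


V1/V2 = 3693/4456 = 0.82877
theta_c = arcsin(0.82877) = 55.9726 degrees

55.9726


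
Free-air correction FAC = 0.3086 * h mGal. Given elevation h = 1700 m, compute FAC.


FAC = 0.3086 * h
= 0.3086 * 1700
= 524.62 mGal

524.62


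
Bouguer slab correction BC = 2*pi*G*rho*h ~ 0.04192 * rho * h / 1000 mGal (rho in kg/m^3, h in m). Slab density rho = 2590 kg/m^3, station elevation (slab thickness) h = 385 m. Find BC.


BC = 0.04192 * rho * h / 1000
= 0.04192 * 2590 * 385 / 1000
= 41.8005 mGal

41.8005


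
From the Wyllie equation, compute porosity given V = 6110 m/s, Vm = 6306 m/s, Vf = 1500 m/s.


1/V - 1/Vm = 1/6110 - 1/6306 = 5.09e-06
1/Vf - 1/Vm = 1/1500 - 1/6306 = 0.00050809
phi = 5.09e-06 / 0.00050809 = 0.01

0.01


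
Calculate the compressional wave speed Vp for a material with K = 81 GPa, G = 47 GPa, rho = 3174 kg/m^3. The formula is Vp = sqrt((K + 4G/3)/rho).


First compute the effective modulus:
K + 4G/3 = 81e9 + 4*47e9/3 = 143666666666.67 Pa
Then divide by density:
143666666666.67 / 3174 = 45263600.084 Pa/(kg/m^3)
Take the square root:
Vp = sqrt(45263600.084) = 6727.82 m/s

6727.82


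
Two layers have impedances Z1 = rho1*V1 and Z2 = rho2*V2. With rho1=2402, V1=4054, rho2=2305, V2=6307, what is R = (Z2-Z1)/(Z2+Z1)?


Z1 = 2402 * 4054 = 9737708
Z2 = 2305 * 6307 = 14537635
R = (14537635 - 9737708) / (14537635 + 9737708) = 4799927 / 24275343 = 0.1977

0.1977


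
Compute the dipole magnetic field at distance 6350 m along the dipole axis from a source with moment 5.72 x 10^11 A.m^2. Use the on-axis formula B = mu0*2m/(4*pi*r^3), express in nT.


m = 5.72 x 10^11 = 572000000000 A.m^2
2m = 1144000000000 A.m^2
r^3 = 6350^3 = 256047875000
B = (4pi*10^-7) * 1144000000000 / (4*pi * 256047875000) * 1e9
= 1437592.798283 / 3217592492269.11 * 1e9
= 446.7914 nT

446.7914


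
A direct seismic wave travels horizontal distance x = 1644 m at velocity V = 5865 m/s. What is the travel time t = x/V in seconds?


t = x / V
= 1644 / 5865
= 0.2803 s

0.2803


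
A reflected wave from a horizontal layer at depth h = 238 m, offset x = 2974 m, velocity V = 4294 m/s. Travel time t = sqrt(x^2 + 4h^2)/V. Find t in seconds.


x^2 + 4h^2 = 2974^2 + 4*238^2 = 8844676 + 226576 = 9071252
sqrt(9071252) = 3011.8519
t = 3011.8519 / 4294 = 0.7014 s

0.7014


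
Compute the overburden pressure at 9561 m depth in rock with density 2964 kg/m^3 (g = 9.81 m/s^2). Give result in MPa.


P = rho * g * z / 1e6
= 2964 * 9.81 * 9561 / 1e6
= 278003667.24 / 1e6
= 278.0037 MPa

278.0037


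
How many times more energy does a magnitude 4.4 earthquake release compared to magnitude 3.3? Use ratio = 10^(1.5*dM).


M2 - M1 = 4.4 - 3.3 = 1.1
1.5 * 1.1 = 1.65
ratio = 10^1.65 = 44.67

44.67


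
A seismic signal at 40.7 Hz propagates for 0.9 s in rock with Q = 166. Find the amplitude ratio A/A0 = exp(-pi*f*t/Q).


pi*f*t/Q = pi*40.7*0.9/166 = 0.693232
A/A0 = exp(-0.693232) = 0.499958

0.499958


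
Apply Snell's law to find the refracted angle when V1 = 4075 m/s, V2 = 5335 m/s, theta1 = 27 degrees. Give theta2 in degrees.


sin(theta1) = sin(27 deg) = 0.45399
sin(theta2) = V2/V1 * sin(theta1) = 5335/4075 * 0.45399 = 0.594365
theta2 = arcsin(0.594365) = 36.4674 degrees

36.4674


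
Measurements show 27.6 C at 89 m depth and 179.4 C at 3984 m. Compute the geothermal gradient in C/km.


dT = 179.4 - 27.6 = 151.8 C
dz = 3984 - 89 = 3895 m
gradient = dT/dz * 1000 = 151.8/3895 * 1000 = 38.973 C/km

38.973


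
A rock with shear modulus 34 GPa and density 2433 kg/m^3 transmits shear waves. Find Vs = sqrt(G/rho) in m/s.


Convert G to Pa: G = 34e9 Pa
Compute G/rho = 34e9 / 2433 = 13974517.0571
Vs = sqrt(13974517.0571) = 3738.25 m/s

3738.25


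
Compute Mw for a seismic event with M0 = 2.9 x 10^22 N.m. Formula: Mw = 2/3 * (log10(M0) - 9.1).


log10(M0) = log10(2.9 x 10^22) = 22.4624
Mw = 2/3 * (22.4624 - 9.1)
= 2/3 * 13.3624
= 8.91

8.91


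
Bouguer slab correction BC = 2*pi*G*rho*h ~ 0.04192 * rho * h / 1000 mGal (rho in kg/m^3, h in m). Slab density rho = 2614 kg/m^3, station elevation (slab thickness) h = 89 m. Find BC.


BC = 0.04192 * rho * h / 1000
= 0.04192 * 2614 * 89 / 1000
= 9.7525 mGal

9.7525


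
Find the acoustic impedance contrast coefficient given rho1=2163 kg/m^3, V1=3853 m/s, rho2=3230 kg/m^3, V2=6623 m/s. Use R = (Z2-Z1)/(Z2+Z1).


Z1 = 2163 * 3853 = 8334039
Z2 = 3230 * 6623 = 21392290
R = (21392290 - 8334039) / (21392290 + 8334039) = 13058251 / 29726329 = 0.4393

0.4393


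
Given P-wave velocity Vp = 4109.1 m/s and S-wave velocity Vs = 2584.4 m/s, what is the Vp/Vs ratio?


Vp/Vs = 4109.1 / 2584.4
= 1.59

1.59


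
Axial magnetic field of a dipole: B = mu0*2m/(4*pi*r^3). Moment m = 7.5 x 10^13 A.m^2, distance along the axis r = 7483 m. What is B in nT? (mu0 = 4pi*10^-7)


m = 7.5 x 10^13 = 75000000000000 A.m^2
2m = 150000000000000 A.m^2
r^3 = 7483^3 = 419012747587
B = (4pi*10^-7) * 150000000000000 / (4*pi * 419012747587) * 1e9
= 188495559.215388 / 5265469478319.17 * 1e9
= 35798.4335 nT

35798.4335


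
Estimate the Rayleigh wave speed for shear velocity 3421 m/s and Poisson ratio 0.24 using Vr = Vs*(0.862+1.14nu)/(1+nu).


Numerator factor = 0.862 + 1.14*0.24 = 1.1356
Denominator = 1 + 0.24 = 1.24
Vr = 3421 * 1.1356 / 1.24 = 3132.97 m/s

3132.97


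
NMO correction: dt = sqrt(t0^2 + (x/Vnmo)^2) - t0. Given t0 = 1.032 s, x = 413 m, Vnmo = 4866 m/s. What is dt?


x/Vnmo = 413/4866 = 0.084875
(x/Vnmo)^2 = 0.007204
t0^2 = 1.065024
sqrt(1.065024 + 0.007204) = 1.035484
dt = 1.035484 - 1.032 = 0.003484

0.003484


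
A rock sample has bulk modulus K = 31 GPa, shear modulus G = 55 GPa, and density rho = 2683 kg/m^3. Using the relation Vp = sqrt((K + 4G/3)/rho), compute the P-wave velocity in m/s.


First compute the effective modulus:
K + 4G/3 = 31e9 + 4*55e9/3 = 104333333333.33 Pa
Then divide by density:
104333333333.33 / 2683 = 38886818.2383 Pa/(kg/m^3)
Take the square root:
Vp = sqrt(38886818.2383) = 6235.93 m/s

6235.93


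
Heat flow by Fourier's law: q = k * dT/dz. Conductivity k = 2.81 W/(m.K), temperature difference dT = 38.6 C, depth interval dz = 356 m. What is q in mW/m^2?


q = k * dT / dz * 1000
= 2.81 * 38.6 / 356 * 1000
= 0.30468 * 1000
= 304.6798 mW/m^2

304.6798


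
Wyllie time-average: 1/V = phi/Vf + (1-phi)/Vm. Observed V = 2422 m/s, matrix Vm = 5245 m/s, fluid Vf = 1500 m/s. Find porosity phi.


1/V - 1/Vm = 1/2422 - 1/5245 = 0.00022222
1/Vf - 1/Vm = 1/1500 - 1/5245 = 0.00047601
phi = 0.00022222 / 0.00047601 = 0.4668

0.4668


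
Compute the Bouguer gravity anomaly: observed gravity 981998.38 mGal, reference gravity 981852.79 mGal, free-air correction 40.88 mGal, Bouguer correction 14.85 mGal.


BA = g_obs - g_ref + FAC - BC
= 981998.38 - 981852.79 + 40.88 - 14.85
= 171.62 mGal

171.62


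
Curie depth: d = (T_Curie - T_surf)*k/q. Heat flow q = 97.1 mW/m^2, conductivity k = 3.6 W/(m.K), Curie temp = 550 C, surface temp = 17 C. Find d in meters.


T_Curie - T_surf = 550 - 17 = 533 C
Convert q to W/m^2: 97.1 mW/m^2 = 0.0971 W/m^2
d = 533 * 3.6 / 0.0971 = 19761.07 m

19761.07


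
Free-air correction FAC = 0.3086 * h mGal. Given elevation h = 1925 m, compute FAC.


FAC = 0.3086 * h
= 0.3086 * 1925
= 594.055 mGal

594.055


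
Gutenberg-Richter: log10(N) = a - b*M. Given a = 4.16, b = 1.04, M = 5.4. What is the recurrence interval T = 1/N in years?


log10(N) = 4.16 - 1.04*5.4 = -1.456
N = 10^-1.456 = 0.034995
T = 1/N = 1/0.034995 = 28.5759 years

28.5759


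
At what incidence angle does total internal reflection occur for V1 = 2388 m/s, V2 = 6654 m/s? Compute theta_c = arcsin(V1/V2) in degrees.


V1/V2 = 2388/6654 = 0.358882
theta_c = arcsin(0.358882) = 21.0315 degrees

21.0315


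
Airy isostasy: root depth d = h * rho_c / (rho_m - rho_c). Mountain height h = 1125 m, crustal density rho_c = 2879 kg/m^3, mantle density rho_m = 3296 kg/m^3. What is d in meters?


rho_m - rho_c = 3296 - 2879 = 417
d = 1125 * 2879 / 417
= 3238875 / 417
= 7767.09 m

7767.09


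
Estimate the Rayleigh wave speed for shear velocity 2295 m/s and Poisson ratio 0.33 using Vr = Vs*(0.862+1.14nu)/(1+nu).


Numerator factor = 0.862 + 1.14*0.33 = 1.2382
Denominator = 1 + 0.33 = 1.33
Vr = 2295 * 1.2382 / 1.33 = 2136.59 m/s

2136.59


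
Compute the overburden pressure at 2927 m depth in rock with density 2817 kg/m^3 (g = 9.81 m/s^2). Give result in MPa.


P = rho * g * z / 1e6
= 2817 * 9.81 * 2927 / 1e6
= 80886971.79 / 1e6
= 80.887 MPa

80.887


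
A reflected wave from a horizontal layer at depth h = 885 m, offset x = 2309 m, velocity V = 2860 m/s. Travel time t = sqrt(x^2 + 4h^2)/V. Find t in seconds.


x^2 + 4h^2 = 2309^2 + 4*885^2 = 5331481 + 3132900 = 8464381
sqrt(8464381) = 2909.3609
t = 2909.3609 / 2860 = 1.0173 s

1.0173


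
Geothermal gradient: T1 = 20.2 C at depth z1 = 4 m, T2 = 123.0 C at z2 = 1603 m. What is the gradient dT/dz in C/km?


dT = 123.0 - 20.2 = 102.8 C
dz = 1603 - 4 = 1599 m
gradient = dT/dz * 1000 = 102.8/1599 * 1000 = 64.2902 C/km

64.2902


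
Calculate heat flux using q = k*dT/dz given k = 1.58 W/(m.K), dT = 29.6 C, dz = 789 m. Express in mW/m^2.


q = k * dT / dz * 1000
= 1.58 * 29.6 / 789 * 1000
= 0.059275 * 1000
= 59.275 mW/m^2

59.275


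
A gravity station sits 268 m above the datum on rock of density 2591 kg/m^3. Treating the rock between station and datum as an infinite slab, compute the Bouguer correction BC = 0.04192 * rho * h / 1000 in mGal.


BC = 0.04192 * rho * h / 1000
= 0.04192 * 2591 * 268 / 1000
= 29.1087 mGal

29.1087


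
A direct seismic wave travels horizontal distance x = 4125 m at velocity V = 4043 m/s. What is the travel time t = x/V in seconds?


t = x / V
= 4125 / 4043
= 1.0203 s

1.0203


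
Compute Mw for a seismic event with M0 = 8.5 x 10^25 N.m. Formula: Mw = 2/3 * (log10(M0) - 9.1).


log10(M0) = log10(8.5 x 10^25) = 25.9294
Mw = 2/3 * (25.9294 - 9.1)
= 2/3 * 16.8294
= 11.22

11.22


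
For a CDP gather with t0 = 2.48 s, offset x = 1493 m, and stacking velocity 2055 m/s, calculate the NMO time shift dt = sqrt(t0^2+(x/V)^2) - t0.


x/Vnmo = 1493/2055 = 0.726521
(x/Vnmo)^2 = 0.527832
t0^2 = 6.1504
sqrt(6.1504 + 0.527832) = 2.584228
dt = 2.584228 - 2.48 = 0.104228

0.104228


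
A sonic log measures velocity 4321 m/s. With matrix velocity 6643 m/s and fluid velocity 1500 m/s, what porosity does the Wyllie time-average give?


1/V - 1/Vm = 1/4321 - 1/6643 = 8.089e-05
1/Vf - 1/Vm = 1/1500 - 1/6643 = 0.00051613
phi = 8.089e-05 / 0.00051613 = 0.1567

0.1567


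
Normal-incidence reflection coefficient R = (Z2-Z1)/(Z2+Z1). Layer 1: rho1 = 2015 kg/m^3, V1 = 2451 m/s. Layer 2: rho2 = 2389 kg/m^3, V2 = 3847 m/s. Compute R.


Z1 = 2015 * 2451 = 4938765
Z2 = 2389 * 3847 = 9190483
R = (9190483 - 4938765) / (9190483 + 4938765) = 4251718 / 14129248 = 0.3009

0.3009


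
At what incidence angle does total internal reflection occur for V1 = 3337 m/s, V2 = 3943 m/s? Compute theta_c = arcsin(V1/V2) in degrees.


V1/V2 = 3337/3943 = 0.84631
theta_c = arcsin(0.84631) = 57.8126 degrees

57.8126


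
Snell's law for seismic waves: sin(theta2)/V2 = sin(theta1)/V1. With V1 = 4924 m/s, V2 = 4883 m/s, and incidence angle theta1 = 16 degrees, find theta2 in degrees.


sin(theta1) = sin(16 deg) = 0.275637
sin(theta2) = V2/V1 * sin(theta1) = 4883/4924 * 0.275637 = 0.273342
theta2 = arcsin(0.273342) = 15.8632 degrees

15.8632


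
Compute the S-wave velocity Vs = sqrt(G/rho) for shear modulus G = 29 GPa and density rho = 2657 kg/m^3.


Convert G to Pa: G = 29e9 Pa
Compute G/rho = 29e9 / 2657 = 10914565.2992
Vs = sqrt(10914565.2992) = 3303.72 m/s

3303.72


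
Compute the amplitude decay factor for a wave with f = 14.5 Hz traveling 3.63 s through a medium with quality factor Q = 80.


pi*f*t/Q = pi*14.5*3.63/80 = 2.066972
A/A0 = exp(-2.066972) = 0.126568

0.126568


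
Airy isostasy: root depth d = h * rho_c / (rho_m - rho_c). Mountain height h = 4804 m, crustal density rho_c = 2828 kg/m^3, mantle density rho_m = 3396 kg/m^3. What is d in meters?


rho_m - rho_c = 3396 - 2828 = 568
d = 4804 * 2828 / 568
= 13585712 / 568
= 23918.51 m

23918.51


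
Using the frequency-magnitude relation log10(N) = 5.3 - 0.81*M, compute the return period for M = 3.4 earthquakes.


log10(N) = 5.3 - 0.81*3.4 = 2.546
N = 10^2.546 = 351.560441
T = 1/N = 1/351.560441 = 0.0028 years

0.0028


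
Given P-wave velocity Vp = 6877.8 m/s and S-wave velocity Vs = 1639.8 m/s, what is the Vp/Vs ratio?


Vp/Vs = 6877.8 / 1639.8
= 4.1943

4.1943


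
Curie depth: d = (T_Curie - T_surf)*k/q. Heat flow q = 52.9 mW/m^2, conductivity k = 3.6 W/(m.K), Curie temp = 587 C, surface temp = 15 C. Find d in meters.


T_Curie - T_surf = 587 - 15 = 572 C
Convert q to W/m^2: 52.9 mW/m^2 = 0.0529 W/m^2
d = 572 * 3.6 / 0.0529 = 38926.28 m

38926.28


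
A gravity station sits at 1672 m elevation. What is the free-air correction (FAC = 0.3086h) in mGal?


FAC = 0.3086 * h
= 0.3086 * 1672
= 515.9792 mGal

515.9792


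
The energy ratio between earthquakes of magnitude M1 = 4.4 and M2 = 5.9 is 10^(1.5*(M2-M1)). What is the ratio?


M2 - M1 = 5.9 - 4.4 = 1.5
1.5 * 1.5 = 2.25
ratio = 10^2.25 = 177.83

177.83


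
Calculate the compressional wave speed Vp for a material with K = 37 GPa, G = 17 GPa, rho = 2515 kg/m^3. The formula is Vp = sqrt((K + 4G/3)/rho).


First compute the effective modulus:
K + 4G/3 = 37e9 + 4*17e9/3 = 59666666666.67 Pa
Then divide by density:
59666666666.67 / 2515 = 23724320.7422 Pa/(kg/m^3)
Take the square root:
Vp = sqrt(23724320.7422) = 4870.76 m/s

4870.76


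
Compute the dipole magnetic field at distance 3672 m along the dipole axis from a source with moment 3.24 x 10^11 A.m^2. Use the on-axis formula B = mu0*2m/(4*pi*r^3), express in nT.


m = 3.24 x 10^11 = 324000000000 A.m^2
2m = 648000000000 A.m^2
r^3 = 3672^3 = 49511720448
B = (4pi*10^-7) * 648000000000 / (4*pi * 49511720448) * 1e9
= 814300.81581 / 622182628904.11 * 1e9
= 1308.781 nT

1308.781


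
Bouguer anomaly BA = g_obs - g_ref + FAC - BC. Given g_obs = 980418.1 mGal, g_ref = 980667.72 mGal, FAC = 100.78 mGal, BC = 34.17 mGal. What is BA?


BA = g_obs - g_ref + FAC - BC
= 980418.1 - 980667.72 + 100.78 - 34.17
= -183.01 mGal

-183.01


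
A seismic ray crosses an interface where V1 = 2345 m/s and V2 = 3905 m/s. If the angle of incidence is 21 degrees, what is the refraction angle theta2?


sin(theta1) = sin(21 deg) = 0.358368
sin(theta2) = V2/V1 * sin(theta1) = 3905/2345 * 0.358368 = 0.596771
theta2 = arcsin(0.596771) = 36.639 degrees

36.639


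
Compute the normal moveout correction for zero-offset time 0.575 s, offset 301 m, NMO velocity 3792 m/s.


x/Vnmo = 301/3792 = 0.079378
(x/Vnmo)^2 = 0.006301
t0^2 = 0.330625
sqrt(0.330625 + 0.006301) = 0.580453
dt = 0.580453 - 0.575 = 0.005453

0.005453


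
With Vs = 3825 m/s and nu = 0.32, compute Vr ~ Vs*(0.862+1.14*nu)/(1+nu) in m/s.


Numerator factor = 0.862 + 1.14*0.32 = 1.2268
Denominator = 1 + 0.32 = 1.32
Vr = 3825 * 1.2268 / 1.32 = 3554.93 m/s

3554.93


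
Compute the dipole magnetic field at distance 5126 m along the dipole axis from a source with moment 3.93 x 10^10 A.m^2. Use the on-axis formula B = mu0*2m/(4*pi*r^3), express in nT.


m = 3.93 x 10^10 = 39300000000 A.m^2
2m = 78600000000 A.m^2
r^3 = 5126^3 = 134690140376
B = (4pi*10^-7) * 78600000000 / (4*pi * 134690140376) * 1e9
= 98771.673029 / 1692566222064.88 * 1e9
= 58.3562 nT

58.3562


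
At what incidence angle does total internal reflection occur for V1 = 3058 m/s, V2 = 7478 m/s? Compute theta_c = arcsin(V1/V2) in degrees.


V1/V2 = 3058/7478 = 0.408933
theta_c = arcsin(0.408933) = 24.1378 degrees

24.1378


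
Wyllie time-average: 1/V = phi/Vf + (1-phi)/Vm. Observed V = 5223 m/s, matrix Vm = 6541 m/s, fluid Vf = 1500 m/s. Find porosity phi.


1/V - 1/Vm = 1/5223 - 1/6541 = 3.858e-05
1/Vf - 1/Vm = 1/1500 - 1/6541 = 0.00051378
phi = 3.858e-05 / 0.00051378 = 0.0751

0.0751


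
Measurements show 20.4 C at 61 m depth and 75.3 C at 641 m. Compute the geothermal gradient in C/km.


dT = 75.3 - 20.4 = 54.9 C
dz = 641 - 61 = 580 m
gradient = dT/dz * 1000 = 54.9/580 * 1000 = 94.6552 C/km

94.6552


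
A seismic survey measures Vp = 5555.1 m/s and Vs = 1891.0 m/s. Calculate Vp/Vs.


Vp/Vs = 5555.1 / 1891.0
= 2.9377

2.9377


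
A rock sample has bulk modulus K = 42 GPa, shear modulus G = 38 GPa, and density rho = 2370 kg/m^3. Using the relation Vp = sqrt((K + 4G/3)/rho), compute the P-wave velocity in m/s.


First compute the effective modulus:
K + 4G/3 = 42e9 + 4*38e9/3 = 92666666666.67 Pa
Then divide by density:
92666666666.67 / 2370 = 39099859.353 Pa/(kg/m^3)
Take the square root:
Vp = sqrt(39099859.353) = 6252.99 m/s

6252.99


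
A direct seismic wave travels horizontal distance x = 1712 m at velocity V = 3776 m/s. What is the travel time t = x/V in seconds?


t = x / V
= 1712 / 3776
= 0.4534 s

0.4534


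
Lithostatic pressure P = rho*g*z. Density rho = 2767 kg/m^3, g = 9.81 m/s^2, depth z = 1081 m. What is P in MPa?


P = rho * g * z / 1e6
= 2767 * 9.81 * 1081 / 1e6
= 29342955.87 / 1e6
= 29.343 MPa

29.343


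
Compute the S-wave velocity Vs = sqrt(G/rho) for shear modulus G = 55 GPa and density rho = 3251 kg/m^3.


Convert G to Pa: G = 55e9 Pa
Compute G/rho = 55e9 / 3251 = 16917871.4242
Vs = sqrt(16917871.4242) = 4113.13 m/s

4113.13


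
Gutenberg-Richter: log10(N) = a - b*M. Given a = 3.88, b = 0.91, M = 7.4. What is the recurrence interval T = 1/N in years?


log10(N) = 3.88 - 0.91*7.4 = -2.854
N = 10^-2.854 = 0.0014
T = 1/N = 1/0.0014 = 714.4963 years

714.4963


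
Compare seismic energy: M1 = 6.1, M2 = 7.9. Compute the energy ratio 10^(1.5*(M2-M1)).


M2 - M1 = 7.9 - 6.1 = 1.8
1.5 * 1.8 = 2.7
ratio = 10^2.7 = 501.19

501.19


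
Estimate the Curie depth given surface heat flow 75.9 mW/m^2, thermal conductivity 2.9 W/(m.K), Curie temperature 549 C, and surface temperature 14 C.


T_Curie - T_surf = 549 - 14 = 535 C
Convert q to W/m^2: 75.9 mW/m^2 = 0.0759 W/m^2
d = 535 * 2.9 / 0.0759 = 20441.37 m

20441.37


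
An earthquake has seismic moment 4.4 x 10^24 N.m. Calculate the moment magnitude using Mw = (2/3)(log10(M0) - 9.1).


log10(M0) = log10(4.4 x 10^24) = 24.6435
Mw = 2/3 * (24.6435 - 9.1)
= 2/3 * 15.5435
= 10.36

10.36


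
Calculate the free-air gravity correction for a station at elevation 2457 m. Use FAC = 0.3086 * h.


FAC = 0.3086 * h
= 0.3086 * 2457
= 758.2302 mGal

758.2302


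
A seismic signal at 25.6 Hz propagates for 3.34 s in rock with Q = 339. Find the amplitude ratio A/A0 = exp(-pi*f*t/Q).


pi*f*t/Q = pi*25.6*3.34/339 = 0.792386
A/A0 = exp(-0.792386) = 0.452763

0.452763


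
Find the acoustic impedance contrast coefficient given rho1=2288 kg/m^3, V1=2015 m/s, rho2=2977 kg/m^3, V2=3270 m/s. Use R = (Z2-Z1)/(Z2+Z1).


Z1 = 2288 * 2015 = 4610320
Z2 = 2977 * 3270 = 9734790
R = (9734790 - 4610320) / (9734790 + 4610320) = 5124470 / 14345110 = 0.3572

0.3572


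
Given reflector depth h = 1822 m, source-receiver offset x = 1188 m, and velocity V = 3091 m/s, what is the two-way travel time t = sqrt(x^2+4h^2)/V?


x^2 + 4h^2 = 1188^2 + 4*1822^2 = 1411344 + 13278736 = 14690080
sqrt(14690080) = 3832.764
t = 3832.764 / 3091 = 1.24 s

1.24


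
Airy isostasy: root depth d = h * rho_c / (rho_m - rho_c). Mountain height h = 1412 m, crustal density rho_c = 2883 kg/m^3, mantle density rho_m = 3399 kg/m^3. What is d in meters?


rho_m - rho_c = 3399 - 2883 = 516
d = 1412 * 2883 / 516
= 4070796 / 516
= 7889.14 m

7889.14


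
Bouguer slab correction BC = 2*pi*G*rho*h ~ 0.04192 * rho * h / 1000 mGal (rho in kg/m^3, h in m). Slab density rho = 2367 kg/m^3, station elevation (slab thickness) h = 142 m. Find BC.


BC = 0.04192 * rho * h / 1000
= 0.04192 * 2367 * 142 / 1000
= 14.0899 mGal

14.0899


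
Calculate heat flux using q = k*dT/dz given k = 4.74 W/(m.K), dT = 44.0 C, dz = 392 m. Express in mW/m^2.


q = k * dT / dz * 1000
= 4.74 * 44.0 / 392 * 1000
= 0.532041 * 1000
= 532.0408 mW/m^2

532.0408


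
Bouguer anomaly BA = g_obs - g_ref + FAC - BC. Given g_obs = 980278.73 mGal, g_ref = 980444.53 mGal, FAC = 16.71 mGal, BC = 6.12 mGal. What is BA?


BA = g_obs - g_ref + FAC - BC
= 980278.73 - 980444.53 + 16.71 - 6.12
= -155.21 mGal

-155.21


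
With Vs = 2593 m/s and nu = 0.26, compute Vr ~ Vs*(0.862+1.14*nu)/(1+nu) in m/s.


Numerator factor = 0.862 + 1.14*0.26 = 1.1584
Denominator = 1 + 0.26 = 1.26
Vr = 2593 * 1.1584 / 1.26 = 2383.91 m/s

2383.91


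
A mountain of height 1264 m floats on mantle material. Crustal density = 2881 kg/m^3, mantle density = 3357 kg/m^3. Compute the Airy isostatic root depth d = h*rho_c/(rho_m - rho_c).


rho_m - rho_c = 3357 - 2881 = 476
d = 1264 * 2881 / 476
= 3641584 / 476
= 7650.39 m

7650.39


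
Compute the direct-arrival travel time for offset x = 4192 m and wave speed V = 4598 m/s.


t = x / V
= 4192 / 4598
= 0.9117 s

0.9117


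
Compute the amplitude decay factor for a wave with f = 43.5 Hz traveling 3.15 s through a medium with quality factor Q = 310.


pi*f*t/Q = pi*43.5*3.15/310 = 1.388635
A/A0 = exp(-1.388635) = 0.249416

0.249416


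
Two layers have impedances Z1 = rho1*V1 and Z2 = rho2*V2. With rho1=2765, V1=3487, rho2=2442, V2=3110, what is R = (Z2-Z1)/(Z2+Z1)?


Z1 = 2765 * 3487 = 9641555
Z2 = 2442 * 3110 = 7594620
R = (7594620 - 9641555) / (7594620 + 9641555) = -2046935 / 17236175 = -0.1188

-0.1188


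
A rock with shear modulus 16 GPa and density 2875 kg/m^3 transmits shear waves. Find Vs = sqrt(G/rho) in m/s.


Convert G to Pa: G = 16e9 Pa
Compute G/rho = 16e9 / 2875 = 5565217.3913
Vs = sqrt(5565217.3913) = 2359.07 m/s

2359.07


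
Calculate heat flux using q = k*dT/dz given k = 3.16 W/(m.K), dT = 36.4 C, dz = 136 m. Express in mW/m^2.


q = k * dT / dz * 1000
= 3.16 * 36.4 / 136 * 1000
= 0.845765 * 1000
= 845.7647 mW/m^2

845.7647


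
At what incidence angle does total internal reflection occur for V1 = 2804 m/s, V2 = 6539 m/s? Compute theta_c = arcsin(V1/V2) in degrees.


V1/V2 = 2804/6539 = 0.428812
theta_c = arcsin(0.428812) = 25.3922 degrees

25.3922


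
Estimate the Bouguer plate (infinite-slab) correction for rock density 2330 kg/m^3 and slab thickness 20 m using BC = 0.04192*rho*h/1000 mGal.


BC = 0.04192 * rho * h / 1000
= 0.04192 * 2330 * 20 / 1000
= 1.9535 mGal

1.9535


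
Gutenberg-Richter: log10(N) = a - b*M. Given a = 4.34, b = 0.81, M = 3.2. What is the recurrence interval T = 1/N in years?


log10(N) = 4.34 - 0.81*3.2 = 1.748
N = 10^1.748 = 55.97576
T = 1/N = 1/55.97576 = 0.0179 years

0.0179


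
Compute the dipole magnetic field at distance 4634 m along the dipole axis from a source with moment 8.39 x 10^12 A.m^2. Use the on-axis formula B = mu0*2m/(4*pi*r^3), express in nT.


m = 8.39 x 10^12 = 8390000000000 A.m^2
2m = 16780000000000 A.m^2
r^3 = 4634^3 = 99510312104
B = (4pi*10^-7) * 16780000000000 / (4*pi * 99510312104) * 1e9
= 21086369.890895 / 1250483461849.42 * 1e9
= 16862.574 nT

16862.574
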